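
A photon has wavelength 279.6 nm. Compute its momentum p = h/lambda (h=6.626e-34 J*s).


p = h / lambda
= 6.626e-34 / (279.6e-9)
= 6.626e-34 / 2.7960e-07
= 2.3698e-27 kg*m/s

2.3698e-27


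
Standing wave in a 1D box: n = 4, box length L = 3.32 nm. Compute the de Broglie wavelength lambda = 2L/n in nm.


lambda = 2L / n
= 2 * 3.32 / 4
= 6.64 / 4
= 1.66 nm

1.66


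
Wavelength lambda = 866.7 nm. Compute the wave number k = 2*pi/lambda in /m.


k = 2 * pi / lambda
= 6.2832 / (866.7e-9)
= 6.2832 / 8.6670e-07
= 7.2496e+06 /m

7.2496e+06


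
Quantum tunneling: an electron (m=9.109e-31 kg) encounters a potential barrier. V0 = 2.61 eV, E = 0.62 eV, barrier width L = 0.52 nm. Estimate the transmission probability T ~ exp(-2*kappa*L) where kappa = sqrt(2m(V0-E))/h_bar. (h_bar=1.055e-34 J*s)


V0 - E = 1.99 eV = 3.1880e-19 J
kappa = sqrt(2 * m * (V0-E)) / h_bar
= sqrt(2 * 9.109e-31 * 3.1880e-19) / 1.055e-34
= 7.2236e+09 /m
2*kappa*L = 2 * 7.2236e+09 * 0.52e-9
= 7.5126
T = exp(-7.5126) = 5.461710e-04

5.461710e-04


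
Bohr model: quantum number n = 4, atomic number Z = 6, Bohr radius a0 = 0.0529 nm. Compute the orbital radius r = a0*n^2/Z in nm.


r = a0 * n^2 / Z
= 0.0529 * 4^2 / 6
= 0.0529 * 16 / 6
= 0.1411 nm

0.1411


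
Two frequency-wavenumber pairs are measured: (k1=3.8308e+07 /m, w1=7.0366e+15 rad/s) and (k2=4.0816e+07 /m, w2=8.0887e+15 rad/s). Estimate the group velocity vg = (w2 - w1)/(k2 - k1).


vg = (w2 - w1) / (k2 - k1)
= (8.0887e+15 - 7.0366e+15) / (4.0816e+07 - 3.8308e+07)
= 1.0521e+15 / 2.5080e+06
= 4.1950e+08 m/s

4.1950e+08


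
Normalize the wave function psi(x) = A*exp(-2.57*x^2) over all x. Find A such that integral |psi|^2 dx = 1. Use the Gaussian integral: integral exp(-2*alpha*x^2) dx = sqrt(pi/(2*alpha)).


integral |psi|^2 dx = A^2 * sqrt(pi/(2*alpha)) = 1
A^2 = sqrt(2*alpha/pi)
= sqrt(2 * 2.57 / pi)
= 1.279106
A = sqrt(1.279106)
= 1.131

1.131


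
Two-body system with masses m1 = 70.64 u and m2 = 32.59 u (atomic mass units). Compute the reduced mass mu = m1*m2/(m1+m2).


mu = m1 * m2 / (m1 + m2)
= 70.64 * 32.59 / (70.64 + 32.59)
= 2302.1576 / 103.23
= 22.3012 u

22.3012


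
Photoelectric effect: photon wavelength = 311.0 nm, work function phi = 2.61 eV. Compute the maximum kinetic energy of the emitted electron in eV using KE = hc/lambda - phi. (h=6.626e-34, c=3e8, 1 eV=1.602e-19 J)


E_photon = hc / lambda
= (6.626e-34)(3e8) / (311.0e-9)
= 6.3916e-19 J
= 3.9898 eV
KE = E_photon - phi
= 3.9898 - 2.61
= 1.3798 eV

1.3798


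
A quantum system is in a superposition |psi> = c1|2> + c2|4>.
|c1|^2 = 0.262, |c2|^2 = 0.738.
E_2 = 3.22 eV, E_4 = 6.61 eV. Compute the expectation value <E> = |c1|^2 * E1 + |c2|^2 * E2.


<E> = |c1|^2 * E1 + |c2|^2 * E2
= 0.262 * 3.22 + 0.738 * 6.61
= 0.8436 + 4.8782
= 5.7218 eV

5.7218


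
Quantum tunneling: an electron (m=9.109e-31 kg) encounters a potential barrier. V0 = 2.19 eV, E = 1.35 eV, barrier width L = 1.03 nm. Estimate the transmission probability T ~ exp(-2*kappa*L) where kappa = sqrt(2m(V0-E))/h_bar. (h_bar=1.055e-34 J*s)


V0 - E = 0.84 eV = 1.3457e-19 J
kappa = sqrt(2 * m * (V0-E)) / h_bar
= sqrt(2 * 9.109e-31 * 1.3457e-19) / 1.055e-34
= 4.6932e+09 /m
2*kappa*L = 2 * 4.6932e+09 * 1.03e-9
= 9.668
T = exp(-9.668) = 6.327717e-05

6.327717e-05


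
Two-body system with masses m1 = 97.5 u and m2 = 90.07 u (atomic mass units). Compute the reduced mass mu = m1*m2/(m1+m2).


mu = m1 * m2 / (m1 + m2)
= 97.5 * 90.07 / (97.5 + 90.07)
= 8781.825 / 187.57
= 46.8189 u

46.8189


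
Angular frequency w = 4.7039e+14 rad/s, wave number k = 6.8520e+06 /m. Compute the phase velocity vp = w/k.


vp = w / k
= 4.7039e+14 / 6.8520e+06
= 6.8650e+07 m/s

6.8650e+07


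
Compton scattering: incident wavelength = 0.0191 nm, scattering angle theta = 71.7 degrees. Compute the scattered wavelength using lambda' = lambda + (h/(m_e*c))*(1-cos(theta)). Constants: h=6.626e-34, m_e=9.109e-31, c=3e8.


Compton wavelength: h/(m_e*c) = 2.4247e-12 m
d_lambda = 2.4247e-12 * (1 - cos(71.7 deg))
= 2.4247e-12 * 0.686008
= 1.6634e-12 m = 0.001663 nm
lambda' = 0.0191 + 0.001663
= 0.020763 nm

0.020763


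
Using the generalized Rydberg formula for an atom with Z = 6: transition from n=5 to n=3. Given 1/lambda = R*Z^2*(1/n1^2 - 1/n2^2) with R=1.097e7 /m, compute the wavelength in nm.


1/lambda = R * Z^2 * (1/n1^2 - 1/n2^2)
= 1.097e7 * 6^2 * (1/3^2 - 1/5^2)
= 1.097e7 * 36 * (0.111111 - 0.04)
= 2.8083e+07 /m
lambda = 1 / 2.8083e+07
= 35.6085 nm

35.6085


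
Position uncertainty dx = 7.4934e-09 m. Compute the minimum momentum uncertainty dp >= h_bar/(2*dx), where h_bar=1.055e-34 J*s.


dp = h_bar / (2 * dx)
= 1.055e-34 / (2 * 7.4934e-09)
= 1.055e-34 / 1.4987e-08
= 7.0395e-27 kg*m/s

7.0395e-27


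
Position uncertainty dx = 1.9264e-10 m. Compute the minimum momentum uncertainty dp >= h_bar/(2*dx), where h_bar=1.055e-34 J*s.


dp = h_bar / (2 * dx)
= 1.055e-34 / (2 * 1.9264e-10)
= 1.055e-34 / 3.8528e-10
= 2.7383e-25 kg*m/s

2.7383e-25


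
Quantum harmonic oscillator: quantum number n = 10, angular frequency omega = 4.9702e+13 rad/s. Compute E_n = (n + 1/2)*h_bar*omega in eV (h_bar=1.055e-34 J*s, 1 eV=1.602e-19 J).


E = (n + 1/2) * h_bar * omega
= (10 + 0.5) * 1.055e-34 * 4.9702e+13
= 10.5 * 5.2436e-21
= 5.5057e-20 J
= 0.3437 eV

0.3437


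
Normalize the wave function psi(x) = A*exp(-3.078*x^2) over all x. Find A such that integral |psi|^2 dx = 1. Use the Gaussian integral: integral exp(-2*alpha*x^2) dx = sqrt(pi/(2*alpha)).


integral |psi|^2 dx = A^2 * sqrt(pi/(2*alpha)) = 1
A^2 = sqrt(2*alpha/pi)
= sqrt(2 * 3.078 / pi)
= 1.399827
A = sqrt(1.399827)
= 1.1831

1.1831


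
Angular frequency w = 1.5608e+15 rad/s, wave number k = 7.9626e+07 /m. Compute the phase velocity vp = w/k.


vp = w / k
= 1.5608e+15 / 7.9626e+07
= 1.9602e+07 m/s

1.9602e+07


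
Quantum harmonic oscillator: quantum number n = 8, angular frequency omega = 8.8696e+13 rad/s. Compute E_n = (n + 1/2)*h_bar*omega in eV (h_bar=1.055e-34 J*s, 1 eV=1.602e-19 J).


E = (n + 1/2) * h_bar * omega
= (8 + 0.5) * 1.055e-34 * 8.8696e+13
= 8.5 * 9.3574e-21
= 7.9538e-20 J
= 0.4965 eV

0.4965


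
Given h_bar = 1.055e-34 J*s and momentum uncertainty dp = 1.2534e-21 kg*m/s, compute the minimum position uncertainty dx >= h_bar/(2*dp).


dx = h_bar / (2 * dp)
= 1.055e-34 / (2 * 1.2534e-21)
= 1.055e-34 / 2.5068e-21
= 4.2086e-14 m

4.2086e-14


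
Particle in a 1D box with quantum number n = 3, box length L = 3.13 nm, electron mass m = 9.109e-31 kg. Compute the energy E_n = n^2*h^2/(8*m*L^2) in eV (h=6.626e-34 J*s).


E = n^2 * h^2 / (8 * m * L^2)
= 3^2 * (6.626e-34)^2 / (8 * 9.109e-31 * (3.13e-9)^2)
= 9 * 4.3904e-67 / (8 * 9.109e-31 * 9.7969e-18)
= 5.5347e-20 J
= 0.3455 eV

0.3455


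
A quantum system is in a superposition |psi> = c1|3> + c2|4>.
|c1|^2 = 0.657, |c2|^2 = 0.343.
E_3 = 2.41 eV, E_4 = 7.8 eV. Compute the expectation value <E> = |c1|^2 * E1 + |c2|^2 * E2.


<E> = |c1|^2 * E1 + |c2|^2 * E2
= 0.657 * 2.41 + 0.343 * 7.8
= 1.5834 + 2.6754
= 4.2588 eV

4.2588


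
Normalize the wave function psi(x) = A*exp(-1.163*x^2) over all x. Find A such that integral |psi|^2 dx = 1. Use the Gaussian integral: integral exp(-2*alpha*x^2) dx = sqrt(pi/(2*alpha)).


integral |psi|^2 dx = A^2 * sqrt(pi/(2*alpha)) = 1
A^2 = sqrt(2*alpha/pi)
= sqrt(2 * 1.163 / pi)
= 0.860458
A = sqrt(0.860458)
= 0.9276

0.9276


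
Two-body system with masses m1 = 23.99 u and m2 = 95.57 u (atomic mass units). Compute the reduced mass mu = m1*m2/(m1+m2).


mu = m1 * m2 / (m1 + m2)
= 23.99 * 95.57 / (23.99 + 95.57)
= 2292.7243 / 119.56
= 19.1763 u

19.1763


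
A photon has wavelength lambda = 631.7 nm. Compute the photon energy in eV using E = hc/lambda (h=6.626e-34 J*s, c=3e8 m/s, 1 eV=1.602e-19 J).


E = hc / lambda
= (6.626e-34)(3e8) / (631.7e-9)
= 1.9878e-25 / 6.3170e-07
= 3.1467e-19 J
Converting to eV: 3.1467e-19 / 1.602e-19
= 1.9643 eV

1.9643


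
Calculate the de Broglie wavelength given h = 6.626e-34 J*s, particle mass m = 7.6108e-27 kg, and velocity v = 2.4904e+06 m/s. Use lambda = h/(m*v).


lambda = h / (m * v)
= 6.626e-34 / (7.6108e-27 * 2.4904e+06)
= 6.626e-34 / 1.8954e-20
= 3.4958e-14 m

3.4958e-14


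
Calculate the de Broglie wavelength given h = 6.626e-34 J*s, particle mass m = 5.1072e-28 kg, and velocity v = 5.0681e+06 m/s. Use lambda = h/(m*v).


lambda = h / (m * v)
= 6.626e-34 / (5.1072e-28 * 5.0681e+06)
= 6.626e-34 / 2.5884e-21
= 2.5599e-13 m

2.5599e-13


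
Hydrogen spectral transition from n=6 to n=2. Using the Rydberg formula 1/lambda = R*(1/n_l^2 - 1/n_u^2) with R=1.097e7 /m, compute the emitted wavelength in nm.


1/lambda = R * (1/n_l^2 - 1/n_u^2)
= 1.097e7 * (1/2^2 - 1/6^2)
= 1.097e7 * (0.25 - 0.027778)
= 1.097e7 * 0.222222
= 2.4378e+06 /m
lambda = 1 / 2.4378e+06 = 410.2097 nm

410.2097


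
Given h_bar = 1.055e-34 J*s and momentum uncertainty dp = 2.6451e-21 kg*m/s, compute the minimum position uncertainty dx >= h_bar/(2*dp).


dx = h_bar / (2 * dp)
= 1.055e-34 / (2 * 2.6451e-21)
= 1.055e-34 / 5.2902e-21
= 1.9943e-14 m

1.9943e-14


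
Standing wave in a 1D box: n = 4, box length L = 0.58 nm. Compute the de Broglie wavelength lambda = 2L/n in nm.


lambda = 2L / n
= 2 * 0.58 / 4
= 1.16 / 4
= 0.29 nm

0.29


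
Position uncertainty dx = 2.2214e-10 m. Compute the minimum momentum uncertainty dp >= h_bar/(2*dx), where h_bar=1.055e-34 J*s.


dp = h_bar / (2 * dx)
= 1.055e-34 / (2 * 2.2214e-10)
= 1.055e-34 / 4.4428e-10
= 2.3746e-25 kg*m/s

2.3746e-25


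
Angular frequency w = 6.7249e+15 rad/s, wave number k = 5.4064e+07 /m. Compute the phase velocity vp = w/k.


vp = w / k
= 6.7249e+15 / 5.4064e+07
= 1.2439e+08 m/s

1.2439e+08


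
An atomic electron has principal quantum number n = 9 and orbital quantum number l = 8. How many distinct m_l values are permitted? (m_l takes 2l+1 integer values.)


m_l ranges from -l to +l in integer steps
So m_l goes from -8 to +8
Count = 2l + 1 = 2*8 + 1
= 17

17


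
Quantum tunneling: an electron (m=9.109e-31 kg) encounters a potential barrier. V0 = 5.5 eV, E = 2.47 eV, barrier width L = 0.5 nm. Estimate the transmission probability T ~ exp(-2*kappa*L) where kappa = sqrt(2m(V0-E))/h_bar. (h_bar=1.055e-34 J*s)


V0 - E = 3.03 eV = 4.8541e-19 J
kappa = sqrt(2 * m * (V0-E)) / h_bar
= sqrt(2 * 9.109e-31 * 4.8541e-19) / 1.055e-34
= 8.9135e+09 /m
2*kappa*L = 2 * 8.9135e+09 * 0.5e-9
= 8.9135
T = exp(-8.9135) = 1.345540e-04

1.345540e-04


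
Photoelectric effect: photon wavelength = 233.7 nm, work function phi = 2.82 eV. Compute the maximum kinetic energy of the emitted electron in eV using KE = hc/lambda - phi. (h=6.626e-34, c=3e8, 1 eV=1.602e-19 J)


E_photon = hc / lambda
= (6.626e-34)(3e8) / (233.7e-9)
= 8.5058e-19 J
= 5.3095 eV
KE = E_photon - phi
= 5.3095 - 2.82
= 2.4895 eV

2.4895


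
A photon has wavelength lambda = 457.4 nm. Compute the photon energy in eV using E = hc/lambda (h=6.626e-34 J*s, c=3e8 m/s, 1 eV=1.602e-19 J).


E = hc / lambda
= (6.626e-34)(3e8) / (457.4e-9)
= 1.9878e-25 / 4.5740e-07
= 4.3459e-19 J
Converting to eV: 4.3459e-19 / 1.602e-19
= 2.7128 eV

2.7128


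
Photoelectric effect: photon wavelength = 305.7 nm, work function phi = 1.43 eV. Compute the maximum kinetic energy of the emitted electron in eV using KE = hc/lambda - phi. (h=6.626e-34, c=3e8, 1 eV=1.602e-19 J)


E_photon = hc / lambda
= (6.626e-34)(3e8) / (305.7e-9)
= 6.5025e-19 J
= 4.059 eV
KE = E_photon - phi
= 4.059 - 1.43
= 2.629 eV

2.629


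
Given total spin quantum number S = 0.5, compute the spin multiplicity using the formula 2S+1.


Spin multiplicity = 2S + 1
= 2 * 0.5 + 1
= 1.0 + 1
= 2

2


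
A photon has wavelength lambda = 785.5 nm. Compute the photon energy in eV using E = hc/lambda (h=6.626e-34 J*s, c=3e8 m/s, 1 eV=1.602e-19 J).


E = hc / lambda
= (6.626e-34)(3e8) / (785.5e-9)
= 1.9878e-25 / 7.8550e-07
= 2.5306e-19 J
Converting to eV: 2.5306e-19 / 1.602e-19
= 1.5797 eV

1.5797


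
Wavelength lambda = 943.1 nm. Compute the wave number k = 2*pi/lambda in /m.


k = 2 * pi / lambda
= 6.2832 / (943.1e-9)
= 6.2832 / 9.4310e-07
= 6.6623e+06 /m

6.6623e+06


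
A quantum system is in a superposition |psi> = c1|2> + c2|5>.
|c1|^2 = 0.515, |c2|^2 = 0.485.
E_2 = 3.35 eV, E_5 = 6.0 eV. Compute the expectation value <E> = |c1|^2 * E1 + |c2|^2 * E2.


<E> = |c1|^2 * E1 + |c2|^2 * E2
= 0.515 * 3.35 + 0.485 * 6.0
= 1.7253 + 2.91
= 4.6353 eV

4.6353


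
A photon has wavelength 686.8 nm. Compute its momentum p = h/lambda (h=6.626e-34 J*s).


p = h / lambda
= 6.626e-34 / (686.8e-9)
= 6.626e-34 / 6.8680e-07
= 9.6476e-28 kg*m/s

9.6476e-28


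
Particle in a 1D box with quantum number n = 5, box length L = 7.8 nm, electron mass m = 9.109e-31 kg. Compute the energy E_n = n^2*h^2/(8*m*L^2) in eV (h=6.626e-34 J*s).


E = n^2 * h^2 / (8 * m * L^2)
= 5^2 * (6.626e-34)^2 / (8 * 9.109e-31 * (7.8e-9)^2)
= 25 * 4.3904e-67 / (8 * 9.109e-31 * 6.0840e-17)
= 2.4757e-20 J
= 0.1545 eV

0.1545


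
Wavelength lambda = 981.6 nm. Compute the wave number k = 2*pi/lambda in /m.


k = 2 * pi / lambda
= 6.2832 / (981.6e-9)
= 6.2832 / 9.8160e-07
= 6.4010e+06 /m

6.4010e+06


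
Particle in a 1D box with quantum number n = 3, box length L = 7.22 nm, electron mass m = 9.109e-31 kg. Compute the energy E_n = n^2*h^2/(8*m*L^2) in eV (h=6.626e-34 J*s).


E = n^2 * h^2 / (8 * m * L^2)
= 3^2 * (6.626e-34)^2 / (8 * 9.109e-31 * (7.22e-9)^2)
= 9 * 4.3904e-67 / (8 * 9.109e-31 * 5.2128e-17)
= 1.0402e-20 J
= 0.0649 eV

0.0649


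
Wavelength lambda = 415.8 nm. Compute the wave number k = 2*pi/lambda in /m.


k = 2 * pi / lambda
= 6.2832 / (415.8e-9)
= 6.2832 / 4.1580e-07
= 1.5111e+07 /m

1.5111e+07


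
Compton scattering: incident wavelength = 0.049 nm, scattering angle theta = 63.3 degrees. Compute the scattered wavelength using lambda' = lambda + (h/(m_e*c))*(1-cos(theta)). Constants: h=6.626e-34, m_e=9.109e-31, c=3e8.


Compton wavelength: h/(m_e*c) = 2.4247e-12 m
d_lambda = 2.4247e-12 * (1 - cos(63.3 deg))
= 2.4247e-12 * 0.550681
= 1.3352e-12 m = 0.001335 nm
lambda' = 0.049 + 0.001335
= 0.050335 nm

0.050335


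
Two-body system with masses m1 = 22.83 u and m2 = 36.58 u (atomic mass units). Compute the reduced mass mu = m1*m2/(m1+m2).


mu = m1 * m2 / (m1 + m2)
= 22.83 * 36.58 / (22.83 + 36.58)
= 835.1214 / 59.41
= 14.0569 u

14.0569


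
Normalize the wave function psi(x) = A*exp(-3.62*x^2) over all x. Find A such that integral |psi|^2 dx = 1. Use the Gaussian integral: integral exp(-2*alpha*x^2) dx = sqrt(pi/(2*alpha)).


integral |psi|^2 dx = A^2 * sqrt(pi/(2*alpha)) = 1
A^2 = sqrt(2*alpha/pi)
= sqrt(2 * 3.62 / pi)
= 1.518079
A = sqrt(1.518079)
= 1.2321

1.2321


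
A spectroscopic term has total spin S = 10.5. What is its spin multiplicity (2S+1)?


Spin multiplicity = 2S + 1
= 2 * 10.5 + 1
= 21.0 + 1
= 22

22


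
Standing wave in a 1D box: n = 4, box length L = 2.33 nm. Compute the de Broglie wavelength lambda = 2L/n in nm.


lambda = 2L / n
= 2 * 2.33 / 4
= 4.66 / 4
= 1.165 nm

1.165


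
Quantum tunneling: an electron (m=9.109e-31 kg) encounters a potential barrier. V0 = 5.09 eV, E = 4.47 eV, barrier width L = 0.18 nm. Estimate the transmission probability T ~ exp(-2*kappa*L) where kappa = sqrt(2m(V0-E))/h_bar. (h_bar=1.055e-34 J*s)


V0 - E = 0.62 eV = 9.9324e-20 J
kappa = sqrt(2 * m * (V0-E)) / h_bar
= sqrt(2 * 9.109e-31 * 9.9324e-20) / 1.055e-34
= 4.0320e+09 /m
2*kappa*L = 2 * 4.0320e+09 * 0.18e-9
= 1.4515
T = exp(-1.4515) = 2.342105e-01

2.342105e-01


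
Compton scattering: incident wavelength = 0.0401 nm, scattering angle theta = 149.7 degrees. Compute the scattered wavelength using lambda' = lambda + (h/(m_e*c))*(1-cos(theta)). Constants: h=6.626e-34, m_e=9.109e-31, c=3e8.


Compton wavelength: h/(m_e*c) = 2.4247e-12 m
d_lambda = 2.4247e-12 * (1 - cos(149.7 deg))
= 2.4247e-12 * 1.863396
= 4.5182e-12 m = 0.004518 nm
lambda' = 0.0401 + 0.004518
= 0.044618 nm

0.044618


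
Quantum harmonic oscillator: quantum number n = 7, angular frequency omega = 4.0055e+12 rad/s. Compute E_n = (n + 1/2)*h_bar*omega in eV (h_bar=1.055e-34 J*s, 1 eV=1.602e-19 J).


E = (n + 1/2) * h_bar * omega
= (7 + 0.5) * 1.055e-34 * 4.0055e+12
= 7.5 * 4.2258e-22
= 3.1694e-21 J
= 0.0198 eV

0.0198


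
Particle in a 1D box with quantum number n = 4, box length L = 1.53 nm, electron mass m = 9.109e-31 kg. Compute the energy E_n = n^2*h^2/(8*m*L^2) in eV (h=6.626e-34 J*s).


E = n^2 * h^2 / (8 * m * L^2)
= 4^2 * (6.626e-34)^2 / (8 * 9.109e-31 * (1.53e-9)^2)
= 16 * 4.3904e-67 / (8 * 9.109e-31 * 2.3409e-18)
= 4.1179e-19 J
= 2.5705 eV

2.5705


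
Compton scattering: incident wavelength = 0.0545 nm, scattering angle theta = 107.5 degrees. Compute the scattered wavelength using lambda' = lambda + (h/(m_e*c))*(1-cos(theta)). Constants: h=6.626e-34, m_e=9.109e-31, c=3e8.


Compton wavelength: h/(m_e*c) = 2.4247e-12 m
d_lambda = 2.4247e-12 * (1 - cos(107.5 deg))
= 2.4247e-12 * 1.300706
= 3.1538e-12 m = 0.003154 nm
lambda' = 0.0545 + 0.003154
= 0.057654 nm

0.057654


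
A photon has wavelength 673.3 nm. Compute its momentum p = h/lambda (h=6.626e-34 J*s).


p = h / lambda
= 6.626e-34 / (673.3e-9)
= 6.626e-34 / 6.7330e-07
= 9.8411e-28 kg*m/s

9.8411e-28


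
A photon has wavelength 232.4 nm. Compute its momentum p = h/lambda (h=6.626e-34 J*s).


p = h / lambda
= 6.626e-34 / (232.4e-9)
= 6.626e-34 / 2.3240e-07
= 2.8511e-27 kg*m/s

2.8511e-27


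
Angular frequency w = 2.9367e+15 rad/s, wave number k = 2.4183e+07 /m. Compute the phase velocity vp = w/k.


vp = w / k
= 2.9367e+15 / 2.4183e+07
= 1.2144e+08 m/s

1.2144e+08


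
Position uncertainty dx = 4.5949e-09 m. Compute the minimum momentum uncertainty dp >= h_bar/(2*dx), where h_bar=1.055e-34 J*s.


dp = h_bar / (2 * dx)
= 1.055e-34 / (2 * 4.5949e-09)
= 1.055e-34 / 9.1898e-09
= 1.1480e-26 kg*m/s

1.1480e-26


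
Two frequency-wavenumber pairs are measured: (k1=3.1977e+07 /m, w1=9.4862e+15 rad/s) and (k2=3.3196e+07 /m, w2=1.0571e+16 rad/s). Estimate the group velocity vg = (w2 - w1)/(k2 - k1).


vg = (w2 - w1) / (k2 - k1)
= (1.0571e+16 - 9.4862e+15) / (3.3196e+07 - 3.1977e+07)
= 1.0848e+15 / 1.2190e+06
= 8.8991e+08 m/s

8.8991e+08


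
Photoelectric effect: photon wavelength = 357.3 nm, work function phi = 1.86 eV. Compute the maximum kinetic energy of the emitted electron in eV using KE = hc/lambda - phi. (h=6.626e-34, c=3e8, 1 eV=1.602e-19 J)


E_photon = hc / lambda
= (6.626e-34)(3e8) / (357.3e-9)
= 5.5634e-19 J
= 3.4728 eV
KE = E_photon - phi
= 3.4728 - 1.86
= 1.6128 eV

1.6128


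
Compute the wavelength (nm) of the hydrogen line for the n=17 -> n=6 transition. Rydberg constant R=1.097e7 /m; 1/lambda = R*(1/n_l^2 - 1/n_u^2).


1/lambda = R * (1/n_l^2 - 1/n_u^2)
= 1.097e7 * (1/6^2 - 1/17^2)
= 1.097e7 * (0.027778 - 0.00346)
= 1.097e7 * 0.024318
= 2.6676e+05 /m
lambda = 1 / 2.6676e+05 = 3748.6353 nm

3748.6353


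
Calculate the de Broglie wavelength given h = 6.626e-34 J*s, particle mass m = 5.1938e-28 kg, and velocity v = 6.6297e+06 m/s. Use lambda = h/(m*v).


lambda = h / (m * v)
= 6.626e-34 / (5.1938e-28 * 6.6297e+06)
= 6.626e-34 / 3.4433e-21
= 1.9243e-13 m

1.9243e-13


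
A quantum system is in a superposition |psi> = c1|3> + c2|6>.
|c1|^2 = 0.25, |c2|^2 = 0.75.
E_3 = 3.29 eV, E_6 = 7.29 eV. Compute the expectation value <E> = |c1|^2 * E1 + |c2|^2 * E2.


<E> = |c1|^2 * E1 + |c2|^2 * E2
= 0.25 * 3.29 + 0.75 * 7.29
= 0.8225 + 5.4675
= 6.29 eV

6.29


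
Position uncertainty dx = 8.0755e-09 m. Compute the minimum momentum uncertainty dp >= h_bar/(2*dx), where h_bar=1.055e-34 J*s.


dp = h_bar / (2 * dx)
= 1.055e-34 / (2 * 8.0755e-09)
= 1.055e-34 / 1.6151e-08
= 6.5321e-27 kg*m/s

6.5321e-27


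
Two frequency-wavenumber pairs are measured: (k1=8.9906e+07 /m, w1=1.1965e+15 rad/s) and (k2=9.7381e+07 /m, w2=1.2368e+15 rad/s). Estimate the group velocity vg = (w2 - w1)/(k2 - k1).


vg = (w2 - w1) / (k2 - k1)
= (1.2368e+15 - 1.1965e+15) / (9.7381e+07 - 8.9906e+07)
= 4.0300e+13 / 7.4750e+06
= 5.3913e+06 m/s

5.3913e+06


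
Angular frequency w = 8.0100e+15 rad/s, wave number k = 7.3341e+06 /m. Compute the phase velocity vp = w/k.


vp = w / k
= 8.0100e+15 / 7.3341e+06
= 1.0922e+09 m/s

1.0922e+09


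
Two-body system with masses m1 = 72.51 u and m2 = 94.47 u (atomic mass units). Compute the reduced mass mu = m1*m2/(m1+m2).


mu = m1 * m2 / (m1 + m2)
= 72.51 * 94.47 / (72.51 + 94.47)
= 6850.0197 / 166.98
= 41.023 u

41.023


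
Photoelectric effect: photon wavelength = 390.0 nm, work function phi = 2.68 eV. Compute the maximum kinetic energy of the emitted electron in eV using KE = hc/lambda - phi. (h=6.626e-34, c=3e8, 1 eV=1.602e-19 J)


E_photon = hc / lambda
= (6.626e-34)(3e8) / (390.0e-9)
= 5.0969e-19 J
= 3.1816 eV
KE = E_photon - phi
= 3.1816 - 2.68
= 0.5016 eV

0.5016


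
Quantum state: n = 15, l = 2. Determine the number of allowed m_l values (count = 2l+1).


m_l ranges from -l to +l in integer steps
So m_l goes from -2 to +2
Count = 2l + 1 = 2*2 + 1
= 5

5


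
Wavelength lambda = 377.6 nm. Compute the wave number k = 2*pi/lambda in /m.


k = 2 * pi / lambda
= 6.2832 / (377.6e-9)
= 6.2832 / 3.7760e-07
= 1.6640e+07 /m

1.6640e+07


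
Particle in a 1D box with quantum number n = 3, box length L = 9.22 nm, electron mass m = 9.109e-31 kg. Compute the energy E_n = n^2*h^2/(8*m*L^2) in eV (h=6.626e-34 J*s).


E = n^2 * h^2 / (8 * m * L^2)
= 3^2 * (6.626e-34)^2 / (8 * 9.109e-31 * (9.22e-9)^2)
= 9 * 4.3904e-67 / (8 * 9.109e-31 * 8.5008e-17)
= 6.3786e-21 J
= 0.0398 eV

0.0398


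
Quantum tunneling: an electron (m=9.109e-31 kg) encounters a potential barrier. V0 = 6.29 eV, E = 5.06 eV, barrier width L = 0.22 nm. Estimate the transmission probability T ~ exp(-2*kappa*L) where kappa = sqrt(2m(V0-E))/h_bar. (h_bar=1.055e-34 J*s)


V0 - E = 1.23 eV = 1.9705e-19 J
kappa = sqrt(2 * m * (V0-E)) / h_bar
= sqrt(2 * 9.109e-31 * 1.9705e-19) / 1.055e-34
= 5.6791e+09 /m
2*kappa*L = 2 * 5.6791e+09 * 0.22e-9
= 2.4988
T = exp(-2.4988) = 8.218220e-02

8.218220e-02


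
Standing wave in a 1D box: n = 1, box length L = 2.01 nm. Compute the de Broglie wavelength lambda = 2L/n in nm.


lambda = 2L / n
= 2 * 2.01 / 1
= 4.02 / 1
= 4.02 nm

4.02


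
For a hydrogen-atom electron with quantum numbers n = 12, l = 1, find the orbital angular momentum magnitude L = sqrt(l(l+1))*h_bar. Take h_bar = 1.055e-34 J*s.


L = sqrt(l*(l+1)) * h_bar
= sqrt(1 * 2) * 1.055e-34
= sqrt(2) * 1.055e-34
= 1.4142 * 1.055e-34
= 1.4920e-34 J*s

1.4920e-34


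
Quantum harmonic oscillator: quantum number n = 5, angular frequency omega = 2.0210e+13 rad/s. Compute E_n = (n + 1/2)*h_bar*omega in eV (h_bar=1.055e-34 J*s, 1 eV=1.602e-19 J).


E = (n + 1/2) * h_bar * omega
= (5 + 0.5) * 1.055e-34 * 2.0210e+13
= 5.5 * 2.1322e-21
= 1.1727e-20 J
= 0.0732 eV

0.0732


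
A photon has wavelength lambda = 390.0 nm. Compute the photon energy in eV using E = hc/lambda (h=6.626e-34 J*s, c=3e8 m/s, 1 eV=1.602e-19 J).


E = hc / lambda
= (6.626e-34)(3e8) / (390.0e-9)
= 1.9878e-25 / 3.9000e-07
= 5.0969e-19 J
Converting to eV: 5.0969e-19 / 1.602e-19
= 3.1816 eV

3.1816


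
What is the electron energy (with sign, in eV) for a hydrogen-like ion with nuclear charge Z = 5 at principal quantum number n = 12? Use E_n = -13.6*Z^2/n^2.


E_n = -13.6 * Z^2 / n^2
= -13.6 * 5^2 / 12^2
= -13.6 * 25 / 144
= -2.3611 eV

-2.3611


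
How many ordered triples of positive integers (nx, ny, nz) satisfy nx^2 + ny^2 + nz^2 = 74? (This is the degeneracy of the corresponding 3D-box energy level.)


Enumerate all (nx, ny, nz) with nx^2 + ny^2 + nz^2 = 74:
(1,3,8)
(1,8,3)
(3,1,8)
(3,4,7)
(3,7,4)
(3,8,1)
(4,3,7)
(4,7,3)
(7,3,4)
(7,4,3)
(8,1,3)
(8,3,1)
Total degeneracy = 12

12


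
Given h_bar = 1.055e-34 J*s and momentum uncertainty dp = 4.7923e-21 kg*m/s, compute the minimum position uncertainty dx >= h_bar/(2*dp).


dx = h_bar / (2 * dp)
= 1.055e-34 / (2 * 4.7923e-21)
= 1.055e-34 / 9.5846e-21
= 1.1007e-14 m

1.1007e-14


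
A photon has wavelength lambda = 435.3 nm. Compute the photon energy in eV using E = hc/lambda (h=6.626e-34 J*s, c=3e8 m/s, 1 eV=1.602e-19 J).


E = hc / lambda
= (6.626e-34)(3e8) / (435.3e-9)
= 1.9878e-25 / 4.3530e-07
= 4.5665e-19 J
Converting to eV: 4.5665e-19 / 1.602e-19
= 2.8505 eV

2.8505


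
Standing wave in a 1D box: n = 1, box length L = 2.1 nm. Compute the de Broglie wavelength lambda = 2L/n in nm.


lambda = 2L / n
= 2 * 2.1 / 1
= 4.2 / 1
= 4.2 nm

4.2


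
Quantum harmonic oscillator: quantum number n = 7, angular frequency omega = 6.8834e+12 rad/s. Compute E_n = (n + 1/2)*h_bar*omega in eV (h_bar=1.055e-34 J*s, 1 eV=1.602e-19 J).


E = (n + 1/2) * h_bar * omega
= (7 + 0.5) * 1.055e-34 * 6.8834e+12
= 7.5 * 7.2620e-22
= 5.4465e-21 J
= 0.034 eV

0.034


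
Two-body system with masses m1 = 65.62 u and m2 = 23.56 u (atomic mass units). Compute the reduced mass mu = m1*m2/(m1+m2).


mu = m1 * m2 / (m1 + m2)
= 65.62 * 23.56 / (65.62 + 23.56)
= 1546.0072 / 89.18
= 17.3358 u

17.3358


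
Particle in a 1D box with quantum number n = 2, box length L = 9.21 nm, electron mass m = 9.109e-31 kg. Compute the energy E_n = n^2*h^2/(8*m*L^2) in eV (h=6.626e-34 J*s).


E = n^2 * h^2 / (8 * m * L^2)
= 2^2 * (6.626e-34)^2 / (8 * 9.109e-31 * (9.21e-9)^2)
= 4 * 4.3904e-67 / (8 * 9.109e-31 * 8.4824e-17)
= 2.8411e-21 J
= 0.0177 eV

0.0177


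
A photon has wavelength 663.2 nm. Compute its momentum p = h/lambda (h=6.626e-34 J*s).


p = h / lambda
= 6.626e-34 / (663.2e-9)
= 6.626e-34 / 6.6320e-07
= 9.9910e-28 kg*m/s

9.9910e-28


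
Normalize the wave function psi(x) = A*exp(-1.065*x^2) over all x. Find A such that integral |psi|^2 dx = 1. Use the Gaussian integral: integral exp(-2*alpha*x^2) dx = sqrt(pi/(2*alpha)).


integral |psi|^2 dx = A^2 * sqrt(pi/(2*alpha)) = 1
A^2 = sqrt(2*alpha/pi)
= sqrt(2 * 1.065 / pi)
= 0.823408
A = sqrt(0.823408)
= 0.9074

0.9074


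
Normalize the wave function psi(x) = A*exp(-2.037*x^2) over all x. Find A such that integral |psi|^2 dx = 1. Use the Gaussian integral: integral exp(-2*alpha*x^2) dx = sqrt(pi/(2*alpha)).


integral |psi|^2 dx = A^2 * sqrt(pi/(2*alpha)) = 1
A^2 = sqrt(2*alpha/pi)
= sqrt(2 * 2.037 / pi)
= 1.138769
A = sqrt(1.138769)
= 1.0671

1.0671


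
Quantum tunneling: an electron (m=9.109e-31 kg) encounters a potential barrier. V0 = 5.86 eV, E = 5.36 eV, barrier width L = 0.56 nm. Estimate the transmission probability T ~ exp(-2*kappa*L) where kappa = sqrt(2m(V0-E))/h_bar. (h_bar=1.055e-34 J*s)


V0 - E = 0.5 eV = 8.0100e-20 J
kappa = sqrt(2 * m * (V0-E)) / h_bar
= sqrt(2 * 9.109e-31 * 8.0100e-20) / 1.055e-34
= 3.6209e+09 /m
2*kappa*L = 2 * 3.6209e+09 * 0.56e-9
= 4.0554
T = exp(-4.0554) = 1.732879e-02

1.732879e-02


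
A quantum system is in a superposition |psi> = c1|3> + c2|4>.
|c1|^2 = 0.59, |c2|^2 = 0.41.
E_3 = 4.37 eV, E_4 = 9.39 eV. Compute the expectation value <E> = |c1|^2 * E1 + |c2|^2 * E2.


<E> = |c1|^2 * E1 + |c2|^2 * E2
= 0.59 * 4.37 + 0.41 * 9.39
= 2.5783 + 3.8499
= 6.4282 eV

6.4282


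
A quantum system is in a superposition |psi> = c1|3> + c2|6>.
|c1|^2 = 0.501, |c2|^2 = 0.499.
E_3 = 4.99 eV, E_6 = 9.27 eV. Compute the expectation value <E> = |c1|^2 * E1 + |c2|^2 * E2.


<E> = |c1|^2 * E1 + |c2|^2 * E2
= 0.501 * 4.99 + 0.499 * 9.27
= 2.5 + 4.6257
= 7.1257 eV

7.1257


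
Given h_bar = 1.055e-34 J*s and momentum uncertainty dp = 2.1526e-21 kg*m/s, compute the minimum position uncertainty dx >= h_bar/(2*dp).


dx = h_bar / (2 * dp)
= 1.055e-34 / (2 * 2.1526e-21)
= 1.055e-34 / 4.3052e-21
= 2.4505e-14 m

2.4505e-14


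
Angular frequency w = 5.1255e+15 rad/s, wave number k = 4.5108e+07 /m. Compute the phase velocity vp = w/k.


vp = w / k
= 5.1255e+15 / 4.5108e+07
= 1.1363e+08 m/s

1.1363e+08


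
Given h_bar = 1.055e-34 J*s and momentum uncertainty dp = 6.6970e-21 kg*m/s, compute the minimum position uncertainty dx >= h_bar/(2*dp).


dx = h_bar / (2 * dp)
= 1.055e-34 / (2 * 6.6970e-21)
= 1.055e-34 / 1.3394e-20
= 7.8767e-15 m

7.8767e-15


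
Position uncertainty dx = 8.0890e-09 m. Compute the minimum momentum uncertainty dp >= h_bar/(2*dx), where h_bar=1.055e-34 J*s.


dp = h_bar / (2 * dx)
= 1.055e-34 / (2 * 8.0890e-09)
= 1.055e-34 / 1.6178e-08
= 6.5212e-27 kg*m/s

6.5212e-27


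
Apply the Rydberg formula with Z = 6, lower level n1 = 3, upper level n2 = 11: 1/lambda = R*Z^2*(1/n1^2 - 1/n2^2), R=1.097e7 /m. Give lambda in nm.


1/lambda = R * Z^2 * (1/n1^2 - 1/n2^2)
= 1.097e7 * 6^2 * (1/3^2 - 1/11^2)
= 1.097e7 * 36 * (0.111111 - 0.008264)
= 4.0616e+07 /m
lambda = 1 / 4.0616e+07
= 24.6207 nm

24.6207


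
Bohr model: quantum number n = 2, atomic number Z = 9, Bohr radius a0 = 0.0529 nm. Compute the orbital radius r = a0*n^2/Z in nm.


r = a0 * n^2 / Z
= 0.0529 * 2^2 / 9
= 0.0529 * 4 / 9
= 0.0235 nm

0.0235


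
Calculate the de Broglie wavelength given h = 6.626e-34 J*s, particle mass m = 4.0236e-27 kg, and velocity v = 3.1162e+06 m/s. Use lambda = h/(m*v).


lambda = h / (m * v)
= 6.626e-34 / (4.0236e-27 * 3.1162e+06)
= 6.626e-34 / 1.2538e-20
= 5.2846e-14 m

5.2846e-14


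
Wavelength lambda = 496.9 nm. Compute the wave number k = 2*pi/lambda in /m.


k = 2 * pi / lambda
= 6.2832 / (496.9e-9)
= 6.2832 / 4.9690e-07
= 1.2645e+07 /m

1.2645e+07


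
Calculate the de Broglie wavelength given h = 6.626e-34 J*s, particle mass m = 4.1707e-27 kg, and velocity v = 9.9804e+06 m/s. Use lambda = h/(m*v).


lambda = h / (m * v)
= 6.626e-34 / (4.1707e-27 * 9.9804e+06)
= 6.626e-34 / 4.1625e-20
= 1.5918e-14 m

1.5918e-14


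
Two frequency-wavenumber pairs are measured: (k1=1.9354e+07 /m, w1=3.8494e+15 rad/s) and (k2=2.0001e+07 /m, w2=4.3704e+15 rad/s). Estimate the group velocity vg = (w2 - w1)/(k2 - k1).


vg = (w2 - w1) / (k2 - k1)
= (4.3704e+15 - 3.8494e+15) / (2.0001e+07 - 1.9354e+07)
= 5.2100e+14 / 6.4700e+05
= 8.0526e+08 m/s

8.0526e+08


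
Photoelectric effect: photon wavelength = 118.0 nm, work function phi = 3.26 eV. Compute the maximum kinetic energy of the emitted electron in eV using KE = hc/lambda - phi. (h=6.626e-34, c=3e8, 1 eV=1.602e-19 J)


E_photon = hc / lambda
= (6.626e-34)(3e8) / (118.0e-9)
= 1.6846e-18 J
= 10.5155 eV
KE = E_photon - phi
= 10.5155 - 3.26
= 7.2555 eV

7.2555


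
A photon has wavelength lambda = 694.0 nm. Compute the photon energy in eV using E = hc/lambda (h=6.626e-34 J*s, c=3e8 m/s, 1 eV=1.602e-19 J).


E = hc / lambda
= (6.626e-34)(3e8) / (694.0e-9)
= 1.9878e-25 / 6.9400e-07
= 2.8643e-19 J
Converting to eV: 2.8643e-19 / 1.602e-19
= 1.7879 eV

1.7879


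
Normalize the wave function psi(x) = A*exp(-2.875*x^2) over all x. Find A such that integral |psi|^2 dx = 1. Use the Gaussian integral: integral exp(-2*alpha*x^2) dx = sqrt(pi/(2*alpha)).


integral |psi|^2 dx = A^2 * sqrt(pi/(2*alpha)) = 1
A^2 = sqrt(2*alpha/pi)
= sqrt(2 * 2.875 / pi)
= 1.352879
A = sqrt(1.352879)
= 1.1631

1.1631


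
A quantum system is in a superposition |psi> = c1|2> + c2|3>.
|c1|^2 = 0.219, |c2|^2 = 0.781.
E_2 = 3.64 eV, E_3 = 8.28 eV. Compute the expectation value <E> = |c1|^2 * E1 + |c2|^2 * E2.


<E> = |c1|^2 * E1 + |c2|^2 * E2
= 0.219 * 3.64 + 0.781 * 8.28
= 0.7972 + 6.4667
= 7.2638 eV

7.2638


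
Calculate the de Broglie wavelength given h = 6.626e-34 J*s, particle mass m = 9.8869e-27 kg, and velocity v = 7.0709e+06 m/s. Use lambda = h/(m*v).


lambda = h / (m * v)
= 6.626e-34 / (9.8869e-27 * 7.0709e+06)
= 6.626e-34 / 6.9909e-20
= 9.4780e-15 m

9.4780e-15


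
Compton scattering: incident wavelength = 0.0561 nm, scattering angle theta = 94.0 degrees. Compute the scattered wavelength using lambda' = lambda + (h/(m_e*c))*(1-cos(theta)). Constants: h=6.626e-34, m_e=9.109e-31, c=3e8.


Compton wavelength: h/(m_e*c) = 2.4247e-12 m
d_lambda = 2.4247e-12 * (1 - cos(94.0 deg))
= 2.4247e-12 * 1.069756
= 2.5938e-12 m = 0.002594 nm
lambda' = 0.0561 + 0.002594
= 0.058694 nm

0.058694


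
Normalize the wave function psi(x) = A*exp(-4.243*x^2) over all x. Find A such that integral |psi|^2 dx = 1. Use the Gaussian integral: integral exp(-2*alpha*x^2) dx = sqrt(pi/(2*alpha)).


integral |psi|^2 dx = A^2 * sqrt(pi/(2*alpha)) = 1
A^2 = sqrt(2*alpha/pi)
= sqrt(2 * 4.243 / pi)
= 1.643526
A = sqrt(1.643526)
= 1.282

1.282


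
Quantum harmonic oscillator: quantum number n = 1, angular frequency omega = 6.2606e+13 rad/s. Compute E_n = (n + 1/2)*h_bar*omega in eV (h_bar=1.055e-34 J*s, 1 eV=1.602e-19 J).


E = (n + 1/2) * h_bar * omega
= (1 + 0.5) * 1.055e-34 * 6.2606e+13
= 1.5 * 6.6049e-21
= 9.9074e-21 J
= 0.0618 eV

0.0618


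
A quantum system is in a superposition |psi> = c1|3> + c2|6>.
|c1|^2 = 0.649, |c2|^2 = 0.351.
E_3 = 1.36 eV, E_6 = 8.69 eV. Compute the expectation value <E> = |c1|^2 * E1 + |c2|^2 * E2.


<E> = |c1|^2 * E1 + |c2|^2 * E2
= 0.649 * 1.36 + 0.351 * 8.69
= 0.8826 + 3.0502
= 3.9328 eV

3.9328


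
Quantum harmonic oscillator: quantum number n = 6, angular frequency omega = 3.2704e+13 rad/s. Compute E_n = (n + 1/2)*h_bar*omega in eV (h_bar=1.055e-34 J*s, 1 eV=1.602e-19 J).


E = (n + 1/2) * h_bar * omega
= (6 + 0.5) * 1.055e-34 * 3.2704e+13
= 6.5 * 3.4503e-21
= 2.2427e-20 J
= 0.14 eV

0.14


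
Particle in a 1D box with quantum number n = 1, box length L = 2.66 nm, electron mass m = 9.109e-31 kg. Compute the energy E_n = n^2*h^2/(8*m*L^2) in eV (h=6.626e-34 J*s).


E = n^2 * h^2 / (8 * m * L^2)
= 1^2 * (6.626e-34)^2 / (8 * 9.109e-31 * (2.66e-9)^2)
= 1 * 4.3904e-67 / (8 * 9.109e-31 * 7.0756e-18)
= 8.5149e-21 J
= 0.0532 eV

0.0532


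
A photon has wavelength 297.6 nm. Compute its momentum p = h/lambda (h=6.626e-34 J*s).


p = h / lambda
= 6.626e-34 / (297.6e-9)
= 6.626e-34 / 2.9760e-07
= 2.2265e-27 kg*m/s

2.2265e-27


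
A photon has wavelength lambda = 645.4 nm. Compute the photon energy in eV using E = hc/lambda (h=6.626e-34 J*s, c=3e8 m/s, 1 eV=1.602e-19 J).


E = hc / lambda
= (6.626e-34)(3e8) / (645.4e-9)
= 1.9878e-25 / 6.4540e-07
= 3.0800e-19 J
Converting to eV: 3.0800e-19 / 1.602e-19
= 1.9226 eV

1.9226


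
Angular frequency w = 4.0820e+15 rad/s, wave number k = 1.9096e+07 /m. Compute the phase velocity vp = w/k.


vp = w / k
= 4.0820e+15 / 1.9096e+07
= 2.1376e+08 m/s

2.1376e+08


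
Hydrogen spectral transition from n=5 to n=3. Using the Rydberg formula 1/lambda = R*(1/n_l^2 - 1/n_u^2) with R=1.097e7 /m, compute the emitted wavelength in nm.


1/lambda = R * (1/n_l^2 - 1/n_u^2)
= 1.097e7 * (1/3^2 - 1/5^2)
= 1.097e7 * (0.111111 - 0.04)
= 1.097e7 * 0.071111
= 7.8009e+05 /m
lambda = 1 / 7.8009e+05 = 1281.9052 nm

1281.9052


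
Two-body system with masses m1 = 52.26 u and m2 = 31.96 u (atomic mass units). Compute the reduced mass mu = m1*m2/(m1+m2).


mu = m1 * m2 / (m1 + m2)
= 52.26 * 31.96 / (52.26 + 31.96)
= 1670.2296 / 84.22
= 19.8317 u

19.8317


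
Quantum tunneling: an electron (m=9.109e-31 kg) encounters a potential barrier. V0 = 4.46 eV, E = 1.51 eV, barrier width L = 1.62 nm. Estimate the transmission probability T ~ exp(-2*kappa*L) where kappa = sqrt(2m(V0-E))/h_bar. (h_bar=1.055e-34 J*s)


V0 - E = 2.95 eV = 4.7259e-19 J
kappa = sqrt(2 * m * (V0-E)) / h_bar
= sqrt(2 * 9.109e-31 * 4.7259e-19) / 1.055e-34
= 8.7951e+09 /m
2*kappa*L = 2 * 8.7951e+09 * 1.62e-9
= 28.4961
T = exp(-28.4961) = 4.210256e-13

4.210256e-13


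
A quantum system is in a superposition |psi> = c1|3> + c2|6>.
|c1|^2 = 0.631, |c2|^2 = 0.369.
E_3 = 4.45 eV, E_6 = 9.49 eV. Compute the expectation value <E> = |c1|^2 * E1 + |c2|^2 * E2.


<E> = |c1|^2 * E1 + |c2|^2 * E2
= 0.631 * 4.45 + 0.369 * 9.49
= 2.8079 + 3.5018
= 6.3098 eV

6.3098


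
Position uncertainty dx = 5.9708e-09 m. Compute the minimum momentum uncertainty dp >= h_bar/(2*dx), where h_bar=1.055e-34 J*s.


dp = h_bar / (2 * dx)
= 1.055e-34 / (2 * 5.9708e-09)
= 1.055e-34 / 1.1942e-08
= 8.8347e-27 kg*m/s

8.8347e-27


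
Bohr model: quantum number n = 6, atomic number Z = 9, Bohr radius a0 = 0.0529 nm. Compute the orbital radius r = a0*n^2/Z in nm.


r = a0 * n^2 / Z
= 0.0529 * 6^2 / 9
= 0.0529 * 36 / 9
= 0.2116 nm

0.2116


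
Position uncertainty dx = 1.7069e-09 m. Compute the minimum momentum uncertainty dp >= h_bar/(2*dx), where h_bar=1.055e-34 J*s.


dp = h_bar / (2 * dx)
= 1.055e-34 / (2 * 1.7069e-09)
= 1.055e-34 / 3.4138e-09
= 3.0904e-26 kg*m/s

3.0904e-26


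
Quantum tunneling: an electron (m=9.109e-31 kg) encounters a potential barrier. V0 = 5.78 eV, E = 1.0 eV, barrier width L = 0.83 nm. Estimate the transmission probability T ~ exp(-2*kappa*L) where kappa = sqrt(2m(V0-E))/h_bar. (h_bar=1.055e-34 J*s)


V0 - E = 4.78 eV = 7.6576e-19 J
kappa = sqrt(2 * m * (V0-E)) / h_bar
= sqrt(2 * 9.109e-31 * 7.6576e-19) / 1.055e-34
= 1.1195e+10 /m
2*kappa*L = 2 * 1.1195e+10 * 0.83e-9
= 18.5845
T = exp(-18.5845) = 8.488845e-09

8.488845e-09


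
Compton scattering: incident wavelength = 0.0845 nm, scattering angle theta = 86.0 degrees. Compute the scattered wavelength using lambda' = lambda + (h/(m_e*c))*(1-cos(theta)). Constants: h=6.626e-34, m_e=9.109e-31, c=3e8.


Compton wavelength: h/(m_e*c) = 2.4247e-12 m
d_lambda = 2.4247e-12 * (1 - cos(86.0 deg))
= 2.4247e-12 * 0.930244
= 2.2556e-12 m = 0.002256 nm
lambda' = 0.0845 + 0.002256
= 0.086756 nm

0.086756


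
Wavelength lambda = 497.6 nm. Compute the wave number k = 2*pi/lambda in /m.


k = 2 * pi / lambda
= 6.2832 / (497.6e-9)
= 6.2832 / 4.9760e-07
= 1.2627e+07 /m

1.2627e+07


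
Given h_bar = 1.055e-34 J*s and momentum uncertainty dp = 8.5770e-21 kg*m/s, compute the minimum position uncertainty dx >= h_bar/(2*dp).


dx = h_bar / (2 * dp)
= 1.055e-34 / (2 * 8.5770e-21)
= 1.055e-34 / 1.7154e-20
= 6.1502e-15 m

6.1502e-15


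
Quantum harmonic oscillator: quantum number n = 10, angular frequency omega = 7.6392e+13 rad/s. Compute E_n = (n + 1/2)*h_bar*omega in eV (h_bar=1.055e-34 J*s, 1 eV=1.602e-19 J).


E = (n + 1/2) * h_bar * omega
= (10 + 0.5) * 1.055e-34 * 7.6392e+13
= 10.5 * 8.0594e-21
= 8.4623e-20 J
= 0.5282 eV

0.5282


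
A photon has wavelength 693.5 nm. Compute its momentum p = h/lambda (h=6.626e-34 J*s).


p = h / lambda
= 6.626e-34 / (693.5e-9)
= 6.626e-34 / 6.9350e-07
= 9.5544e-28 kg*m/s

9.5544e-28


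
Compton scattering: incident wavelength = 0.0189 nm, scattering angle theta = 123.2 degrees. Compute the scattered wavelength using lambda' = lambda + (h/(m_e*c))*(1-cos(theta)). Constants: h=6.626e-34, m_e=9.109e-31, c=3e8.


Compton wavelength: h/(m_e*c) = 2.4247e-12 m
d_lambda = 2.4247e-12 * (1 - cos(123.2 deg))
= 2.4247e-12 * 1.547563
= 3.7524e-12 m = 0.003752 nm
lambda' = 0.0189 + 0.003752
= 0.022652 nm

0.022652


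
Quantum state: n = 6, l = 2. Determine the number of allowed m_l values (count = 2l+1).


m_l ranges from -l to +l in integer steps
So m_l goes from -2 to +2
Count = 2l + 1 = 2*2 + 1
= 5

5


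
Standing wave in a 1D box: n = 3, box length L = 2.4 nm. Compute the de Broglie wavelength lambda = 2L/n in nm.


lambda = 2L / n
= 2 * 2.4 / 3
= 4.8 / 3
= 1.6 nm

1.6


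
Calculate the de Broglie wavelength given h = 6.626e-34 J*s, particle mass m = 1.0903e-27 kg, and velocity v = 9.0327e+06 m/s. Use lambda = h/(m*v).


lambda = h / (m * v)
= 6.626e-34 / (1.0903e-27 * 9.0327e+06)
= 6.626e-34 / 9.8484e-21
= 6.7280e-14 m

6.7280e-14


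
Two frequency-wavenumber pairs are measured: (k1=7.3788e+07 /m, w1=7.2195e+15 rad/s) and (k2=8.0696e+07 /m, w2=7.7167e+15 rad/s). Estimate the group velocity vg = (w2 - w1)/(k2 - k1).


vg = (w2 - w1) / (k2 - k1)
= (7.7167e+15 - 7.2195e+15) / (8.0696e+07 - 7.3788e+07)
= 4.9720e+14 / 6.9080e+06
= 7.1975e+07 m/s

7.1975e+07


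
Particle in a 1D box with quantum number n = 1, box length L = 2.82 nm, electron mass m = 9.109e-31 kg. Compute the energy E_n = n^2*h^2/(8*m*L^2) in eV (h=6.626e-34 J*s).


E = n^2 * h^2 / (8 * m * L^2)
= 1^2 * (6.626e-34)^2 / (8 * 9.109e-31 * (2.82e-9)^2)
= 1 * 4.3904e-67 / (8 * 9.109e-31 * 7.9524e-18)
= 7.5761e-21 J
= 0.0473 eV

0.0473
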